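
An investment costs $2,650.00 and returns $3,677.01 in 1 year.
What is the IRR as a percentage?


Formula: IRR = C1/C0 - 1
Substituting: IRR = $3,677.01 / $2,650.00 - 1
Ratio: 1.387551 - 1 = 0.387551
IRR = 38.7551%

38.7551%


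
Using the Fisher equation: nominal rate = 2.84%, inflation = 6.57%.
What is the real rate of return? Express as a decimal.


Formula: (1 + r_real) = (1 + r_nom) / (1 + inflation)
Substituting: (1 + r_real) = 1.0284 / 1.0657
(1 + r_real) = 0.965
r_real = 0.965 - 1 = -0.035

-0.035


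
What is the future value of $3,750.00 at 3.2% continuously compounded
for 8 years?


Formula: FV = P * e^(r*t)
Exponent: r*t = 0.032 * 8 = 0.256
e^(0.256) = 1.291753
FV = $3,750.00 * 1.291753 = $4,844.07

$4,844.07


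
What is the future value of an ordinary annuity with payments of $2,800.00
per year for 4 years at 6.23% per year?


Formula: FV = PMT * ((1+r)^n - 1) / r
Growth factor: (1 + 0.0623)^4 = 1.27347
Numerator: 1.27347 - 1 = 0.27347
FV = $2,800.00 * 0.27347 / 0.0623 = $12,290.79

$12,290.79


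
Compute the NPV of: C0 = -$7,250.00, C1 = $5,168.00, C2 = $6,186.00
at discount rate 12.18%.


Formula: NPV = C0 + C1/(1+r) + C2/(1+r)^2
Discount C1: $5,168.00 / (1 + 0.1218) = $4,606.88
Discount C2: $6,186.00 / (1 + 0.1218)^2 = $4,915.63
NPV = -$7,250.00 + $4,606.88 + $4,915.63 = $2,272.51

$2,272.51


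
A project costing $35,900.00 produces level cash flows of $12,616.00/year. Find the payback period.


Formula: Payback = investment / annual cash flow
Substituting: Payback = $35,900.00 / $12,616.00
Payback = 2.8456 years

2.8456 years


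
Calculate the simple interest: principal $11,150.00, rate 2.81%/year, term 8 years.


Formula: I = P * r * t
Substituting: I = $11,150.00 * 0.0281 * 8
Step: I = $11,150.00 * 0.2248
I = $2,506.52

$2,506.52


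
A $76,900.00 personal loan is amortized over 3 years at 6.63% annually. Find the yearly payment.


Formula: PMT = PV * r / (1 - (1+r)^(-n))
Denominator: 1 - (1 + 0.0663)^(-3) = 0.175175
Numerator: $76,900.00 * 0.0663 = 5098.47
PMT = 5098.47 / 0.175175 = $29,105.00

$29,105.00


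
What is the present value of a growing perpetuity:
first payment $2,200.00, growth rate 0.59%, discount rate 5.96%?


Formula: PV = C / (r - g)
Spread: r - g = 0.0596 - 0.0059 = 0.0537
Substituting: PV = $2,200.00 / 0.0537
PV = $40,968.34

$40,968.34


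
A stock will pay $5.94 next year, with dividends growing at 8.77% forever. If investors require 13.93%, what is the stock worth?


Formula: P = D1 / (r - g)
Spread: r - g = 0.1393 - 0.0877 = 0.0516
Substituting: P = $5.94 / 0.0516
P = $115.12

$115.12


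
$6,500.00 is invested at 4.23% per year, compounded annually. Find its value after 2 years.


Formula: FV = P * (1 + r)^n
Substituting: FV = $6,500.00 * (1 + 0.0423)^2
Growth factor: (1.0423)^2 = 1.086389
FV = $6,500.00 * 1.086389 = $7,061.53

$7,061.53


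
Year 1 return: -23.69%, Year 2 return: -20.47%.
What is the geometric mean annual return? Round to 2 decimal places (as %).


Formula: Geometric mean = ((1+r1)*(1+r2))^(1/2) - 1
Product: (1 + -0.2369) * (1 + -0.2047) = 0.7631 * 0.7953 = 0.606893
Square root: 0.606893^0.5 = 0.779034
Geometric mean = 0.779034 - 1 = -0.220966
As percentage: -22.10%

-22.10%


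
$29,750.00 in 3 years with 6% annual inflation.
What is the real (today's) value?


Formula: Real value = nominal / (1 + inflation)^years
Price level: (1 + 0.06)^3 = 1.191016
Real value = $29,750.00 / 1.191016 = $24,978.67

$24,978.67


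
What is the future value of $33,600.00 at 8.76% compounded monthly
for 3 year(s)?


Formula: FV = P * (1 + r/m)^(m*t)
Period rate: r/m = 0.0876 / 12 = 0.0073
Total periods: m*t = 12 * 3 = 36
Growth factor: (1 + 0.0073)^36 = 1.299326
FV = $33,600.00 * 1.299326 = $43,657.34

$43,657.34


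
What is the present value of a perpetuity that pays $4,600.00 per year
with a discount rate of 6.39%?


Formula: PV = C / r
Substituting: PV = $4,600.00 / 0.0639
PV = $71,987.48

$71,987.48


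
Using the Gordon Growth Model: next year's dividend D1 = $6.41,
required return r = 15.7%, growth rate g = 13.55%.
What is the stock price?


Formula: P = D1 / (r - g)
Spread: r - g = 0.157 - 0.1355 = 0.0215
Substituting: P = $6.41 / 0.0215
P = $298.14

$298.14


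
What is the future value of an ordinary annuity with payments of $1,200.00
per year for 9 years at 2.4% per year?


Formula: FV = PMT * ((1+r)^n - 1) / r
Growth factor: (1 + 0.024)^9 = 1.23794
Numerator: 1.23794 - 1 = 0.23794
FV = $1,200.00 * 0.23794 / 0.024 = $11,897.00

$11,897.00


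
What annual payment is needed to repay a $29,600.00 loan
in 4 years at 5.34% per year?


Formula: PMT = PV * r / (1 - (1+r)^(-n))
Denominator: 1 - (1 + 0.0534)^(-4) = 0.187868
Numerator: $29,600.00 * 0.0534 = 1580.64
PMT = 1580.64 / 0.187868 = $8,413.58

$8,413.58


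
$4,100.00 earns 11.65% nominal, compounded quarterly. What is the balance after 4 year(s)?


Formula: FV = P * (1 + r/m)^(m*t)
Period rate: r/m = 0.1165 / 4 = 0.029125
Total periods: m*t = 4 * 4 = 16
Growth factor: (1 + 0.029125)^16 = 1.583033
FV = $4,100.00 * 1.583033 = $6,490.44

$6,490.44


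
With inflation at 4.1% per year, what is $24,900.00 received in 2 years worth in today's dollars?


Formula: Real value = nominal / (1 + inflation)^years
Price level: (1 + 0.041)^2 = 1.083681
Real value = $24,900.00 / 1.083681 = $22,977.24

$22,977.24


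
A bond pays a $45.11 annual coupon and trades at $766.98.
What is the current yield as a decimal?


Formula: Current yield = annual coupon / price
Substituting: CY = $45.11 / $766.98
CY = 0.058815

0.058815


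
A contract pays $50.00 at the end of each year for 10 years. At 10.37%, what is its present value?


Formula: PV = PMT * (1 - (1+r)^(-n)) / r
Discount factor: (1 + 0.1037)^(-10) = 0.372812
Bracket: 1 - 0.372812 = 0.627188
PV = $50.00 * 0.627188 / 0.1037 = $302.41

$302.41


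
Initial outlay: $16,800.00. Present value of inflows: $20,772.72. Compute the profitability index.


Formula: PI = PV(cash flows) / initial investment
Substituting: PI = $20,772.72 / $16,800.00
PI = 1.2365

1.2365


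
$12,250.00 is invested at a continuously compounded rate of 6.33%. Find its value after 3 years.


Formula: FV = P * e^(r*t)
Exponent: r*t = 0.0633 * 3 = 0.1899
e^(0.1899) = 1.209129
FV = $12,250.00 * 1.209129 = $14,811.83

$14,811.83


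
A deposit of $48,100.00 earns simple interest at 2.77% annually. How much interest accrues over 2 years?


Formula: I = P * r * t
Substituting: I = $48,100.00 * 0.0277 * 2
Step: I = $48,100.00 * 0.0554
I = $2,664.74

$2,664.74


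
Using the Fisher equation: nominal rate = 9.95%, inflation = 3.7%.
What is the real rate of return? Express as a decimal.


Formula: (1 + r_real) = (1 + r_nom) / (1 + inflation)
Substituting: (1 + r_real) = 1.0995 / 1.037
(1 + r_real) = 1.06027
r_real = 1.06027 - 1 = 0.06027

0.06027


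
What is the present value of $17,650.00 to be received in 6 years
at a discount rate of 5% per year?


Formula: PV = FV / (1 + r)^n
Substituting: PV = $17,650.00 / (1 + 0.05)^6
Discount factor: (1.05)^6 = 1.340096
PV = $17,650.00 / 1.340096 = $13,170.70

$13,170.70


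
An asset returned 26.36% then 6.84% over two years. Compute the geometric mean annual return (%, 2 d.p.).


Formula: Geometric mean = ((1+r1)*(1+r2))^(1/2) - 1
Product: (1 + 0.2636) * (1 + 0.0684) = 1.2636 * 1.0684 = 1.35003
Square root: 1.35003^0.5 = 1.161908
Geometric mean = 1.161908 - 1 = 0.161908
As percentage: 16.19%

16.19%


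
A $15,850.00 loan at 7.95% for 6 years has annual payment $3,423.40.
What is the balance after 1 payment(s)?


Formula: Balance = PV*(1+r)^k - PMT*((1+r)^k - 1)/r
Growth: (1 + 0.0795)^1 = 1.0795
Accumulated factor: ((1+r)^k - 1)/r = 1.0
Balance = $15,850.00 * 1.0795 - $3,423.40 * 1.0
Balance = $13,686.68

$13,686.68


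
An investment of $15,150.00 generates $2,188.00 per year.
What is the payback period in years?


Formula: Payback = investment / annual cash flow
Substituting: Payback = $15,150.00 / $2,188.00
Payback = 6.9241 years

6.9241 years


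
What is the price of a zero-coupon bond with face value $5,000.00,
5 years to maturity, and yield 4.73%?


Formula: Price = FV / (1 + r)^n
Substituting: Price = $5,000.00 / (1 + 0.0473)^5
Discount factor: (1.0473)^5 = 1.259956
Price = $5,000.00 / 1.259956 = $3,968.39

$3,968.39


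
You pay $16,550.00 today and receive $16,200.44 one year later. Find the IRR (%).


Formula: IRR = C1/C0 - 1
Substituting: IRR = $16,200.44 / $16,550.00 - 1
Ratio: 0.978879 - 1 = -0.021121
IRR = -2.1121%

-2.1121%


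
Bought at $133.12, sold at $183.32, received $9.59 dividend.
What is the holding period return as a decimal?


Formula: HPR = (P1 - P0 + D) / P0
Gain: $183.32 - $133.12 + $9.59 = $59.79
HPR = $59.79 / $133.12 = 0.4491

0.4491


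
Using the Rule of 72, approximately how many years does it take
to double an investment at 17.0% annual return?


Formula: Years ≈ 72 / r
Substituting: Years ≈ 72 / 17.0
Years ≈ 4.2

4.2 years


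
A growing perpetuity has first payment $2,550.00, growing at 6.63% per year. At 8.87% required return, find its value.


Formula: PV = C / (r - g)
Spread: r - g = 0.0887 - 0.0663 = 0.0224
Substituting: PV = $2,550.00 / 0.0224
PV = $113,839.29

$113,839.29


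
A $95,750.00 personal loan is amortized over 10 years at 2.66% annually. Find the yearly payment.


Formula: PMT = PV * r / (1 - (1+r)^(-n))
Denominator: 1 - (1 + 0.0266)^(-10) = 0.230892
Numerator: $95,750.00 * 0.0266 = 2546.95
PMT = 2546.95 / 0.230892 = $11,030.92

$11,030.92


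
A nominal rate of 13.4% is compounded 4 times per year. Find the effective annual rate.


Formula: EAR = (1 + r/m)^m - 1
Period rate: r/m = 0.134 / 4 = 0.0335
Compounding: (1 + 0.0335)^4 = 1.140885
EAR = 1.140885 - 1 = 0.140885

0.140885


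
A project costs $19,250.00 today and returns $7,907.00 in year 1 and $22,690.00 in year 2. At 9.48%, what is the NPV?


Formula: NPV = C0 + C1/(1+r) + C2/(1+r)^2
Discount C1: $7,907.00 / (1 + 0.0948) = $7,222.32
Discount C2: $22,690.00 / (1 + 0.0948)^2 = $18,930.62
NPV = -$19,250.00 + $7,222.32 + $18,930.62 = $6,902.95

$6,902.95


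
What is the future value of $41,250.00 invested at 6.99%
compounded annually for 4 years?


Formula: FV = P * (1 + r)^n
Substituting: FV = $41,250.00 * (1 + 0.0699)^4
Growth factor: (1.0699)^4 = 1.310306
FV = $41,250.00 * 1.310306 = $54,050.13

$54,050.13


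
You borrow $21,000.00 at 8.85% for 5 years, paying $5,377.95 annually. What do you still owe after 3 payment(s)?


Formula: Balance = PV*(1+r)^k - PMT*((1+r)^k - 1)/r
Growth: (1 + 0.0885)^3 = 1.28969
Accumulated factor: ((1+r)^k - 1)/r = 3.273332
Balance = $21,000.00 * 1.28969 - $5,377.95 * 3.273332
Balance = $9,479.67

$9,479.67


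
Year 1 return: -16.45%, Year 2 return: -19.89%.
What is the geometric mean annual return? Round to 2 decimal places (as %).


Formula: Geometric mean = ((1+r1)*(1+r2))^(1/2) - 1
Product: (1 + -0.1645) * (1 + -0.1989) = 0.8355 * 0.8011 = 0.669319
Square root: 0.669319^0.5 = 0.818119
Geometric mean = 0.818119 - 1 = -0.181881
As percentage: -18.19%

-18.19%


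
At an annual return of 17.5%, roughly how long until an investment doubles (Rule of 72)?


Formula: Years ≈ 72 / r
Substituting: Years ≈ 72 / 17.5
Years ≈ 4.1

4.1 years


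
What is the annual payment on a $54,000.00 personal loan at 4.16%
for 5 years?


Formula: PMT = PV * r / (1 - (1+r)^(-n))
Denominator: 1 - (1 + 0.0416)^(-5) = 0.184366
Numerator: $54,000.00 * 0.0416 = 2246.4
PMT = 2246.4 / 0.184366 = $12,184.44

$12,184.44


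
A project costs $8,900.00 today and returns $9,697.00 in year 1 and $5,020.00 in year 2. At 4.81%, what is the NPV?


Formula: NPV = C0 + C1/(1+r) + C2/(1+r)^2
Discount C1: $9,697.00 / (1 + 0.0481) = $9,251.98
Discount C2: $5,020.00 / (1 + 0.0481)^2 = $4,569.81
NPV = -$8,900.00 + $9,251.98 + $4,569.81 = $4,921.79

$4,921.79


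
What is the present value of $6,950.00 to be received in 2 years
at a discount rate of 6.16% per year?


Formula: PV = FV / (1 + r)^n
Substituting: PV = $6,950.00 / (1 + 0.0616)^2
Discount factor: (1.0616)^2 = 1.126995
PV = $6,950.00 / 1.126995 = $6,166.84

$6,166.84


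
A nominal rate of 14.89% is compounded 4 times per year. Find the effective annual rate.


Formula: EAR = (1 + r/m)^m - 1
Period rate: r/m = 0.1489 / 4 = 0.037225
Compounding: (1 + 0.037225)^4 = 1.157422
EAR = 1.157422 - 1 = 0.157422

0.157422


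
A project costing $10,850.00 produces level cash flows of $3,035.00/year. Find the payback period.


Formula: Payback = investment / annual cash flow
Substituting: Payback = $10,850.00 / $3,035.00
Payback = 3.575 years

3.575 years


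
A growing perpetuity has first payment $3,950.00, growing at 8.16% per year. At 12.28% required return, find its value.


Formula: PV = C / (r - g)
Spread: r - g = 0.1228 - 0.0816 = 0.0412
Substituting: PV = $3,950.00 / 0.0412
PV = $95,873.79

$95,873.79


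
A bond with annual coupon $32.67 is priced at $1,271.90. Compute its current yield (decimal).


Formula: Current yield = annual coupon / price
Substituting: CY = $32.67 / $1,271.90
CY = 0.025686

0.025686


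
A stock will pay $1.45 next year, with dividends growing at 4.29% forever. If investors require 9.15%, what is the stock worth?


Formula: P = D1 / (r - g)
Spread: r - g = 0.0915 - 0.0429 = 0.0486
Substituting: P = $1.45 / 0.0486
P = $29.84

$29.84


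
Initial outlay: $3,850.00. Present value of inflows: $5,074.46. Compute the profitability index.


Formula: PI = PV(cash flows) / initial investment
Substituting: PI = $5,074.46 / $3,850.00
PI = 1.318

1.318


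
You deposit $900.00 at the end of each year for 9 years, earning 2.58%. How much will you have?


Formula: FV = PMT * ((1+r)^n - 1) / r
Growth factor: (1 + 0.0258)^9 = 1.257663
Numerator: 1.257663 - 1 = 0.257663
FV = $900.00 * 0.257663 / 0.0258 = $8,988.24

$8,988.24


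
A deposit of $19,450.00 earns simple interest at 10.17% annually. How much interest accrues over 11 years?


Formula: I = P * r * t
Substituting: I = $19,450.00 * 0.1017 * 11
Step: I = $19,450.00 * 1.1187
I = $21,758.72

$21,758.72


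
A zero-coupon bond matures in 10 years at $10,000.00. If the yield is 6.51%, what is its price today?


Formula: Price = FV / (1 + r)^n
Substituting: Price = $10,000.00 / (1 + 0.0651)^10
Discount factor: (1.0651)^10 = 1.878901
Price = $10,000.00 / 1.878901 = $5,322.26

$5,322.26


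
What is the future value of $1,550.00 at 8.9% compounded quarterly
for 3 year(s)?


Formula: FV = P * (1 + r/m)^(m*t)
Period rate: r/m = 0.089 / 4 = 0.02225
Total periods: m*t = 4 * 3 = 12
Growth factor: (1 + 0.02225)^12 = 1.302223
FV = $1,550.00 * 1.302223 = $2,018.45

$2,018.45


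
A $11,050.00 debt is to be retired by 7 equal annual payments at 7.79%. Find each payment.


Formula: PMT = PV * r / (1 - (1+r)^(-n))
Denominator: 1 - (1 + 0.0779)^(-7) = 0.408506
Numerator: $11,050.00 * 0.0779 = 860.795
PMT = 860.795 / 0.408506 = $2,107.18

$2,107.18


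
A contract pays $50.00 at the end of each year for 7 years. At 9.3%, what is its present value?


Formula: PV = PMT * (1 - (1+r)^(-n)) / r
Discount factor: (1 + 0.093)^(-7) = 0.53661
Bracket: 1 - 0.53661 = 0.46339
PV = $50.00 * 0.46339 / 0.093 = $249.13

$249.13


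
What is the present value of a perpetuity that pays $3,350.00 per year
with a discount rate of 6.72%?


Formula: PV = C / r
Substituting: PV = $3,350.00 / 0.0672
PV = $49,851.19

$49,851.19


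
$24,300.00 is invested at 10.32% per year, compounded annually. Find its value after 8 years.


Formula: FV = P * (1 + r)^n
Substituting: FV = $24,300.00 * (1 + 0.1032)^8
Growth factor: (1.1032)^8 = 2.193987
FV = $24,300.00 * 2.193987 = $53,313.88

$53,313.88


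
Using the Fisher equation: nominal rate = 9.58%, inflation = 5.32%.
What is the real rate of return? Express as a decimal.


Formula: (1 + r_real) = (1 + r_nom) / (1 + inflation)
Substituting: (1 + r_real) = 1.0958 / 1.0532
(1 + r_real) = 1.040448
r_real = 1.040448 - 1 = 0.040448

0.040448


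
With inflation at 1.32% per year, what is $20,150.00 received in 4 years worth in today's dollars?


Formula: Real value = nominal / (1 + inflation)^years
Price level: (1 + 0.0132)^4 = 1.053855
Real value = $20,150.00 / 1.053855 = $19,120.28

$19,120.28


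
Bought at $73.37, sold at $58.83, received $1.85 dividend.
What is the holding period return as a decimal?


Formula: HPR = (P1 - P0 + D) / P0
Gain: $58.83 - $73.37 + $1.85 = -$12.69
HPR = -$12.69 / $73.37 = -0.173

-0.173


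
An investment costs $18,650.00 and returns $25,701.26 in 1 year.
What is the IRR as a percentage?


Formula: IRR = C1/C0 - 1
Substituting: IRR = $25,701.26 / $18,650.00 - 1
Ratio: 1.378084 - 1 = 0.378084
IRR = 37.8084%

37.8084%


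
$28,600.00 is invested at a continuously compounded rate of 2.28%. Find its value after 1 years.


Formula: FV = P * e^(r*t)
Exponent: r*t = 0.0228 * 1 = 0.0228
e^(0.0228) = 1.023062
FV = $28,600.00 * 1.023062 = $29,259.57

$29,259.57


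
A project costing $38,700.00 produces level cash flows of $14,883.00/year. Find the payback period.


Formula: Payback = investment / annual cash flow
Substituting: Payback = $38,700.00 / $14,883.00
Payback = 2.6003 years

2.6003 years


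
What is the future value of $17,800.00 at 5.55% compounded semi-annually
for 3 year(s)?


Formula: FV = P * (1 + r/m)^(m*t)
Period rate: r/m = 0.0555 / 2 = 0.02775
Total periods: m*t = 2 * 3 = 6
Growth factor: (1 + 0.02775)^6 = 1.178487
FV = $17,800.00 * 1.178487 = $20,977.07

$20,977.07


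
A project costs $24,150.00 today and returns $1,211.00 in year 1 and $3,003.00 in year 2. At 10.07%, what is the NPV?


Formula: NPV = C0 + C1/(1+r) + C2/(1+r)^2
Discount C1: $1,211.00 / (1 + 0.1007) = $1,100.21
Discount C2: $3,003.00 / (1 + 0.1007)^2 = $2,478.66
NPV = -$24,150.00 + $1,100.21 + $2,478.66 = -$20,571.13

-$20,571.13


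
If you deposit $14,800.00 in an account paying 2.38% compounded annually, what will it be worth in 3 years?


Formula: FV = P * (1 + r)^n
Substituting: FV = $14,800.00 * (1 + 0.0238)^3
Growth factor: (1.0238)^3 = 1.073113
FV = $14,800.00 * 1.073113 = $15,882.07

$15,882.07


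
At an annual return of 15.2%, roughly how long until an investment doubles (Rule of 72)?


Formula: Years ≈ 72 / r
Substituting: Years ≈ 72 / 15.2
Years ≈ 4.7

4.7 years


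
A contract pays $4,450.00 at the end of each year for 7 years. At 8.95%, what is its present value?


Formula: PV = PMT * (1 - (1+r)^(-n)) / r
Discount factor: (1 + 0.0895)^(-7) = 0.548794
Bracket: 1 - 0.548794 = 0.451206
PV = $4,450.00 * 0.451206 / 0.0895 = $22,434.26

$22,434.26


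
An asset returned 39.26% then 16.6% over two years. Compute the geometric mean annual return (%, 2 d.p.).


Formula: Geometric mean = ((1+r1)*(1+r2))^(1/2) - 1
Product: (1 + 0.3926) * (1 + 0.166) = 1.3926 * 1.166 = 1.623772
Square root: 1.623772^0.5 = 1.274273
Geometric mean = 1.274273 - 1 = 0.274273
As percentage: 27.43%

27.43%


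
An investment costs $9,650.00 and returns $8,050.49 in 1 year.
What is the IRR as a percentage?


Formula: IRR = C1/C0 - 1
Substituting: IRR = $8,050.49 / $9,650.00 - 1
Ratio: 0.834248 - 1 = -0.165752
IRR = -16.5752%

-16.5752%


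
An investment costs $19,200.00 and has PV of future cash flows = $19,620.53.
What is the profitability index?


Formula: PI = PV(cash flows) / initial investment
Substituting: PI = $19,620.53 / $19,200.00
PI = 1.0219

1.0219


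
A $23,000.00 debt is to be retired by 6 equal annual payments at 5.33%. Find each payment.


Formula: PMT = PV * r / (1 - (1+r)^(-n))
Denominator: 1 - (1 + 0.0533)^(-6) = 0.267703
Numerator: $23,000.00 * 0.0533 = 1225.9
PMT = 1225.9 / 0.267703 = $4,579.34

$4,579.34


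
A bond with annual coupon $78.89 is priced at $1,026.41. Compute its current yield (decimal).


Formula: Current yield = annual coupon / price
Substituting: CY = $78.89 / $1,026.41
CY = 0.07686

0.07686


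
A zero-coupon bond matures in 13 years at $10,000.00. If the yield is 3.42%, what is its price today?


Formula: Price = FV / (1 + r)^n
Substituting: Price = $10,000.00 / (1 + 0.0342)^13
Discount factor: (1.0342)^13 = 1.548314
Price = $10,000.00 / 1.548314 = $6,458.64

$6,458.64


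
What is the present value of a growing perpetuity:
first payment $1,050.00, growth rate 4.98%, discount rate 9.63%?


Formula: PV = C / (r - g)
Spread: r - g = 0.0963 - 0.0498 = 0.0465
Substituting: PV = $1,050.00 / 0.0465
PV = $22,580.65

$22,580.65


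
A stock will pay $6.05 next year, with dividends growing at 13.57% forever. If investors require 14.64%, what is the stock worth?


Formula: P = D1 / (r - g)
Spread: r - g = 0.1464 - 0.1357 = 0.0107
Substituting: P = $6.05 / 0.0107
P = $565.42

$565.42


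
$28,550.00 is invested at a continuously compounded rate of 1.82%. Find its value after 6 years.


Formula: FV = P * e^(r*t)
Exponent: r*t = 0.0182 * 6 = 0.1092
e^(0.1092) = 1.115385
FV = $28,550.00 * 1.115385 = $31,844.25

$31,844.25


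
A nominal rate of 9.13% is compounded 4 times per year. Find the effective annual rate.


Formula: EAR = (1 + r/m)^m - 1
Period rate: r/m = 0.0913 / 4 = 0.022825
Compounding: (1 + 0.022825)^4 = 1.094474
EAR = 1.094474 - 1 = 0.094474

0.094474


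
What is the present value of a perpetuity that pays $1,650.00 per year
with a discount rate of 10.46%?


Formula: PV = C / r
Substituting: PV = $1,650.00 / 0.1046
PV = $15,774.38

$15,774.38


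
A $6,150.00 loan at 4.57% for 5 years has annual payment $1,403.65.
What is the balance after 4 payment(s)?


Formula: Balance = PV*(1+r)^k - PMT*((1+r)^k - 1)/r
Growth: (1 + 0.0457)^4 = 1.195717
Accumulated factor: ((1+r)^k - 1)/r = 4.282649
Balance = $6,150.00 * 1.195717 - $1,403.65 * 4.282649
Balance = $1,342.32

$1,342.32


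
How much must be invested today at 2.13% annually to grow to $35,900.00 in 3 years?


Formula: PV = FV / (1 + r)^n
Substituting: PV = $35,900.00 / (1 + 0.0213)^3
Discount factor: (1.0213)^3 = 1.065271
PV = $35,900.00 / 1.065271 = $33,700.35

$33,700.35


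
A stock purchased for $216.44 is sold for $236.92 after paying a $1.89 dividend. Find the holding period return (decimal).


Formula: HPR = (P1 - P0 + D) / P0
Gain: $236.92 - $216.44 + $1.89 = $22.37
HPR = $22.37 / $216.44 = 0.1034

0.1034


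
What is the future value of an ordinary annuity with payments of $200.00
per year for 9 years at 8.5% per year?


Formula: FV = PMT * ((1+r)^n - 1) / r
Growth factor: (1 + 0.085)^9 = 2.083856
Numerator: 2.083856 - 1 = 1.083856
FV = $200.00 * 1.083856 / 0.085 = $2,550.25

$2,550.25


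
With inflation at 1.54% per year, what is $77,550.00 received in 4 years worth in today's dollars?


Formula: Real value = nominal / (1 + inflation)^years
Price level: (1 + 0.0154)^4 = 1.063038
Real value = $77,550.00 / 1.063038 = $72,951.32

$72,951.32


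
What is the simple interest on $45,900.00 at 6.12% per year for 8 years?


Formula: I = P * r * t
Substituting: I = $45,900.00 * 0.0612 * 8
Step: I = $45,900.00 * 0.4896
I = $22,472.64

$22,472.64


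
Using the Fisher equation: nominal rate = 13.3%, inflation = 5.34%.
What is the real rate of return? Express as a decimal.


Formula: (1 + r_real) = (1 + r_nom) / (1 + inflation)
Substituting: (1 + r_real) = 1.133 / 1.0534
(1 + r_real) = 1.075565
r_real = 1.075565 - 1 = 0.075565

0.075565


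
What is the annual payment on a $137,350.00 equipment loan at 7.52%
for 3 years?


Formula: PMT = PV * r / (1 - (1+r)^(-n))
Denominator: 1 - (1 + 0.0752)^(-3) = 0.195489
Numerator: $137,350.00 * 0.0752 = 10328.72
PMT = 10328.72 / 0.195489 = $52,835.42

$52,835.42


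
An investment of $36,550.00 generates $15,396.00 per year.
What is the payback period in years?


Formula: Payback = investment / annual cash flow
Substituting: Payback = $36,550.00 / $15,396.00
Payback = 2.374 years

2.374 years


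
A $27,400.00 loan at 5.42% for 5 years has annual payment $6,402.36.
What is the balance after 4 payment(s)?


Formula: Balance = PV*(1+r)^k - PMT*((1+r)^k - 1)/r
Growth: (1 + 0.0542)^4 = 1.235071
Accumulated factor: ((1+r)^k - 1)/r = 4.33711
Balance = $27,400.00 * 1.235071 - $6,402.36 * 4.33711
Balance = $6,073.22

$6,073.22


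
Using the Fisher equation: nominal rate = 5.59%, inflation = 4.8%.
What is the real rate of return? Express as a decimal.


Formula: (1 + r_real) = (1 + r_nom) / (1 + inflation)
Substituting: (1 + r_real) = 1.0559 / 1.048
(1 + r_real) = 1.007538
r_real = 1.007538 - 1 = 0.007538

0.007538


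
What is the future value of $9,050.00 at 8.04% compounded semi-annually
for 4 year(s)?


Formula: FV = P * (1 + r/m)^(m*t)
Period rate: r/m = 0.0804 / 2 = 0.0402
Total periods: m*t = 2 * 4 = 8
Growth factor: (1 + 0.0402)^8 = 1.370676
FV = $9,050.00 * 1.370676 = $12,404.62

$12,404.62


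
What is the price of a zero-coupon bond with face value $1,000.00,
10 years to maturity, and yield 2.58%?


Formula: Price = FV / (1 + r)^n
Substituting: Price = $1,000.00 / (1 + 0.0258)^10
Discount factor: (1.0258)^10 = 1.290111
Price = $1,000.00 / 1.290111 = $775.13

$775.13


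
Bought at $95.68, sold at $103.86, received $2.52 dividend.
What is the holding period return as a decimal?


Formula: HPR = (P1 - P0 + D) / P0
Gain: $103.86 - $95.68 + $2.52 = $10.70
HPR = $10.70 / $95.68 = 0.1118

0.1118


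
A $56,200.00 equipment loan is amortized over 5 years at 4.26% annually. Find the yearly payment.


Formula: PMT = PV * r / (1 - (1+r)^(-n))
Denominator: 1 - (1 + 0.0426)^(-5) = 0.18827
Numerator: $56,200.00 * 0.0426 = 2394.12
PMT = 2394.12 / 0.18827 = $12,716.39

$12,716.39


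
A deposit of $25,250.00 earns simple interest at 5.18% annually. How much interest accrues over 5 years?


Formula: I = P * r * t
Substituting: I = $25,250.00 * 0.0518 * 5
Step: I = $25,250.00 * 0.259
I = $6,539.75

$6,539.75


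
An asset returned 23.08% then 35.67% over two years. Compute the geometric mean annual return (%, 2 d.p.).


Formula: Geometric mean = ((1+r1)*(1+r2))^(1/2) - 1
Product: (1 + 0.2308) * (1 + 0.3567) = 1.2308 * 1.3567 = 1.669826
Square root: 1.669826^0.5 = 1.292218
Geometric mean = 1.292218 - 1 = 0.292218
As percentage: 29.22%

29.22%


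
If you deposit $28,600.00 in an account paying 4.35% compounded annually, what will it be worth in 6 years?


Formula: FV = P * (1 + r)^n
Substituting: FV = $28,600.00 * (1 + 0.0435)^6
Growth factor: (1.0435)^6 = 1.291085
FV = $28,600.00 * 1.291085 = $36,925.02

$36,925.02


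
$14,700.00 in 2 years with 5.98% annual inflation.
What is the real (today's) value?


Formula: Real value = nominal / (1 + inflation)^years
Price level: (1 + 0.0598)^2 = 1.123176
Real value = $14,700.00 / 1.123176 = $13,087.89

$13,087.89


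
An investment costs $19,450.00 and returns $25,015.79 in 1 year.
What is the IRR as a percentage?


Formula: IRR = C1/C0 - 1
Substituting: IRR = $25,015.79 / $19,450.00 - 1
Ratio: 1.286159 - 1 = 0.286159
IRR = 28.6159%

28.6159%


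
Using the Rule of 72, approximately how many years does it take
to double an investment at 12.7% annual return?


Formula: Years ≈ 72 / r
Substituting: Years ≈ 72 / 12.7
Years ≈ 5.7

5.7 years


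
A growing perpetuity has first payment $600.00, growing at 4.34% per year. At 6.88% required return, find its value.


Formula: PV = C / (r - g)
Spread: r - g = 0.0688 - 0.0434 = 0.0254
Substituting: PV = $600.00 / 0.0254
PV = $23,622.05

$23,622.05


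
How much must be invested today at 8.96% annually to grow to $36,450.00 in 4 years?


Formula: PV = FV / (1 + r)^n
Substituting: PV = $36,450.00 / (1 + 0.0896)^4
Discount factor: (1.0896)^4 = 1.409511
PV = $36,450.00 / 1.409511 = $25,860.04

$25,860.04


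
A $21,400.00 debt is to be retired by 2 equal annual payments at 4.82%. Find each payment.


Formula: PMT = PV * r / (1 - (1+r)^(-n))
Denominator: 1 - (1 + 0.0482)^(-2) = 0.089853
Numerator: $21,400.00 * 0.0482 = 1031.48
PMT = 1031.48 / 0.089853 = $11,479.68

$11,479.68


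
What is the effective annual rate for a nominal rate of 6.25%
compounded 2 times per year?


Formula: EAR = (1 + r/m)^m - 1
Period rate: r/m = 0.0625 / 2 = 0.03125
Compounding: (1 + 0.03125)^2 = 1.063477
EAR = 1.063477 - 1 = 0.063477

0.063477


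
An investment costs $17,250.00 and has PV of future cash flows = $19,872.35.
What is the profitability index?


Formula: PI = PV(cash flows) / initial investment
Substituting: PI = $19,872.35 / $17,250.00
PI = 1.152

1.152


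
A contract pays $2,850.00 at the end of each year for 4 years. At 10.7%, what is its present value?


Formula: PV = PMT * (1 - (1+r)^(-n)) / r
Discount factor: (1 + 0.107)^(-4) = 0.665901
Bracket: 1 - 0.665901 = 0.334099
PV = $2,850.00 * 0.334099 / 0.107 = $8,898.90

$8,898.90


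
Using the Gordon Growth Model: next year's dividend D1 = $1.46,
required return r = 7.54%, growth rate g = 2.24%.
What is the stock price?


Formula: P = D1 / (r - g)
Spread: r - g = 0.0754 - 0.0224 = 0.053
Substituting: P = $1.46 / 0.053
P = $27.55

$27.55


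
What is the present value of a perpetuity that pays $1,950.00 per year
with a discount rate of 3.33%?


Formula: PV = C / r
Substituting: PV = $1,950.00 / 0.0333
PV = $58,558.56

$58,558.56


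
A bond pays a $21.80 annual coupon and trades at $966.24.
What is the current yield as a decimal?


Formula: Current yield = annual coupon / price
Substituting: CY = $21.80 / $966.24
CY = 0.022562

0.022562


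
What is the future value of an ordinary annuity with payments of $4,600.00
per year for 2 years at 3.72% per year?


Formula: FV = PMT * ((1+r)^n - 1) / r
Growth factor: (1 + 0.0372)^2 = 1.075784
Numerator: 1.075784 - 1 = 0.075784
FV = $4,600.00 * 0.075784 / 0.0372 = $9,371.12

$9,371.12


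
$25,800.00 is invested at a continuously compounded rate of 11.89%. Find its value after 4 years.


Formula: FV = P * e^(r*t)
Exponent: r*t = 0.1189 * 4 = 0.4756
e^(0.4756) = 1.608979
FV = $25,800.00 * 1.608979 = $41,511.67

$41,511.67


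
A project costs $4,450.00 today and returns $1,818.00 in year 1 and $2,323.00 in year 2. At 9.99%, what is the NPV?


Formula: NPV = C0 + C1/(1+r) + C2/(1+r)^2
Discount C1: $1,818.00 / (1 + 0.0999) = $1,652.88
Discount C2: $2,323.00 / (1 + 0.0999)^2 = $1,920.18
NPV = -$4,450.00 + $1,652.88 + $1,920.18 = -$876.94

-$876.94


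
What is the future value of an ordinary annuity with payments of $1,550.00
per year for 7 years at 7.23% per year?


Formula: FV = PMT * ((1+r)^n - 1) / r
Growth factor: (1 + 0.0723)^7 = 1.6301
Numerator: 1.6301 - 1 = 0.6301
FV = $1,550.00 * 0.6301 / 0.0723 = $13,508.36

$13,508.36


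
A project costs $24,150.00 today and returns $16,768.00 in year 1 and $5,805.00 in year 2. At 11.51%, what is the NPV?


Formula: NPV = C0 + C1/(1+r) + C2/(1+r)^2
Discount C1: $16,768.00 / (1 + 0.1151) = $15,037.22
Discount C2: $5,805.00 / (1 + 0.1151)^2 = $4,668.47
NPV = -$24,150.00 + $15,037.22 + $4,668.47 = -$4,444.31

-$4,444.31


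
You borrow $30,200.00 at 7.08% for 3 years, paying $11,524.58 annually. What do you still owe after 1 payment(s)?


Formula: Balance = PV*(1+r)^k - PMT*((1+r)^k - 1)/r
Growth: (1 + 0.0708)^1 = 1.0708
Accumulated factor: ((1+r)^k - 1)/r = 1.0
Balance = $30,200.00 * 1.0708 - $11,524.58 * 1.0
Balance = $20,813.58

$20,813.58


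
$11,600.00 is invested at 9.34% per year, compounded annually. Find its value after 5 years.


Formula: FV = P * (1 + r)^n
Substituting: FV = $11,600.00 * (1 + 0.0934)^5
Growth factor: (1.0934)^5 = 1.562771
FV = $11,600.00 * 1.562771 = $18,128.14

$18,128.14


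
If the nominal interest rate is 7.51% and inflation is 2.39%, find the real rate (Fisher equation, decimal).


Formula: (1 + r_real) = (1 + r_nom) / (1 + inflation)
Substituting: (1 + r_real) = 1.0751 / 1.0239
(1 + r_real) = 1.050005
r_real = 1.050005 - 1 = 0.050005

0.050005


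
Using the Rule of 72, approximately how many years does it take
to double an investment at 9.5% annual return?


Formula: Years ≈ 72 / r
Substituting: Years ≈ 72 / 9.5
Years ≈ 7.6

7.6 years


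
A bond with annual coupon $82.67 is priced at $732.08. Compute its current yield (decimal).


Formula: Current yield = annual coupon / price
Substituting: CY = $82.67 / $732.08
CY = 0.112925

0.112925


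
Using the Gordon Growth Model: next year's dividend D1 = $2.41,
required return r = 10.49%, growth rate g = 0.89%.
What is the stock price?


Formula: P = D1 / (r - g)
Spread: r - g = 0.1049 - 0.0089 = 0.096
Substituting: P = $2.41 / 0.096
P = $25.10

$25.10


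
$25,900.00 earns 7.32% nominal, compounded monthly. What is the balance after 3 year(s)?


Formula: FV = P * (1 + r/m)^(m*t)
Period rate: r/m = 0.0732 / 12 = 0.0061
Total periods: m*t = 12 * 3 = 36
Growth factor: (1 + 0.0061)^36 = 1.244748
FV = $25,900.00 * 1.244748 = $32,238.97

$32,238.97


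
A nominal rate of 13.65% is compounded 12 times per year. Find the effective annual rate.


Formula: EAR = (1 + r/m)^m - 1
Period rate: r/m = 0.1365 / 12 = 0.011375
Compounding: (1 + 0.011375)^12 = 1.145372
EAR = 1.145372 - 1 = 0.145372

0.145372


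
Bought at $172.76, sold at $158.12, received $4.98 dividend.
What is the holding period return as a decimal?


Formula: HPR = (P1 - P0 + D) / P0
Gain: $158.12 - $172.76 + $4.98 = -$9.66
HPR = -$9.66 / $172.76 = -0.0559

-0.0559


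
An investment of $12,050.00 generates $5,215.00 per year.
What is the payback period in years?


Formula: Payback = investment / annual cash flow
Substituting: Payback = $12,050.00 / $5,215.00
Payback = 2.3106 years

2.3106 years


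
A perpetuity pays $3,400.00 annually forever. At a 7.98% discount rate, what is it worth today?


Formula: PV = C / r
Substituting: PV = $3,400.00 / 0.0798
PV = $42,606.52

$42,606.52


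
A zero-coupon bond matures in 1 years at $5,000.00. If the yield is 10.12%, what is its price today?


Formula: Price = FV / (1 + r)^n
Substituting: Price = $5,000.00 / (1 + 0.1012)^1
Discount factor: (1.1012)^1 = 1.1012
Price = $5,000.00 / 1.1012 = $4,540.50

$4,540.50


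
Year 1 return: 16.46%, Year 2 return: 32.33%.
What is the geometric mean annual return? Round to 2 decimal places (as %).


Formula: Geometric mean = ((1+r1)*(1+r2))^(1/2) - 1
Product: (1 + 0.1646) * (1 + 0.3233) = 1.1646 * 1.3233 = 1.541115
Square root: 1.541115^0.5 = 1.241417
Geometric mean = 1.241417 - 1 = 0.241417
As percentage: 24.14%

24.14%


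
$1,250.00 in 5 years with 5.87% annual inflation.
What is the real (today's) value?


Formula: Real value = nominal / (1 + inflation)^years
Price level: (1 + 0.0587)^5 = 1.33004
Real value = $1,250.00 / 1.33004 = $939.82

$939.82


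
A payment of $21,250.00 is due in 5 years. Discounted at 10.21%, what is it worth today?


Formula: PV = FV / (1 + r)^n
Substituting: PV = $21,250.00 / (1 + 0.1021)^5
Discount factor: (1.1021)^5 = 1.625942
PV = $21,250.00 / 1.625942 = $13,069.35

$13,069.35


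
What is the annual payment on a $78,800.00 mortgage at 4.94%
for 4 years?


Formula: PMT = PV * r / (1 - (1+r)^(-n))
Denominator: 1 - (1 + 0.0494)^(-4) = 0.175414
Numerator: $78,800.00 * 0.0494 = 3892.72
PMT = 3892.72 / 0.175414 = $22,191.57

$22,191.57


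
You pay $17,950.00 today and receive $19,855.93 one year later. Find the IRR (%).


Formula: IRR = C1/C0 - 1
Substituting: IRR = $19,855.93 / $17,950.00 - 1
Ratio: 1.10618 - 1 = 0.10618
IRR = 10.618%

10.618%


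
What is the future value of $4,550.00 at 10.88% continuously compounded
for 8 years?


Formula: FV = P * e^(r*t)
Exponent: r*t = 0.1088 * 8 = 0.8704
e^(0.8704) = 2.387866
FV = $4,550.00 * 2.387866 = $10,864.79

$10,864.79


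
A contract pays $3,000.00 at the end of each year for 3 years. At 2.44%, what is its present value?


Formula: PV = PMT * (1 - (1+r)^(-n)) / r
Discount factor: (1 + 0.0244)^(-3) = 0.930232
Bracket: 1 - 0.930232 = 0.069768
PV = $3,000.00 * 0.069768 / 0.0244 = $8,578.03

$8,578.03


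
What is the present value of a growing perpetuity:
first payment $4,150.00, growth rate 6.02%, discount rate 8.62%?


Formula: PV = C / (r - g)
Spread: r - g = 0.0862 - 0.0602 = 0.026
Substituting: PV = $4,150.00 / 0.026
PV = $159,615.38

$159,615.38


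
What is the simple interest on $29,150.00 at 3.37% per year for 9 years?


Formula: I = P * r * t
Substituting: I = $29,150.00 * 0.0337 * 9
Step: I = $29,150.00 * 0.3033
I = $8,841.20

$8,841.20


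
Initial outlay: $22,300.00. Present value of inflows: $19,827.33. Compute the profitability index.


Formula: PI = PV(cash flows) / initial investment
Substituting: PI = $19,827.33 / $22,300.00
PI = 0.8891

0.8891


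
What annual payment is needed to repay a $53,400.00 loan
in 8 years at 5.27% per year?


Formula: PMT = PV * r / (1 - (1+r)^(-n))
Denominator: 1 - (1 + 0.0527)^(-8) = 0.336924
Numerator: $53,400.00 * 0.0527 = 2814.18
PMT = 2814.18 / 0.336924 = $8,352.56

$8,352.56


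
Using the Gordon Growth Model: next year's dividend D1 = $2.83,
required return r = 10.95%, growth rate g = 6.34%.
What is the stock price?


Formula: P = D1 / (r - g)
Spread: r - g = 0.1095 - 0.0634 = 0.0461
Substituting: P = $2.83 / 0.0461
P = $61.39

$61.39


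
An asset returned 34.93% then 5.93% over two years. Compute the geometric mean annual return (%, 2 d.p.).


Formula: Geometric mean = ((1+r1)*(1+r2))^(1/2) - 1
Product: (1 + 0.3493) * (1 + 0.0593) = 1.3493 * 1.0593 = 1.429313
Square root: 1.429313^0.5 = 1.195539
Geometric mean = 1.195539 - 1 = 0.195539
As percentage: 19.55%

19.55%


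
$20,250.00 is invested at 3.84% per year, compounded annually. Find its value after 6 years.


Formula: FV = P * (1 + r)^n
Substituting: FV = $20,250.00 * (1 + 0.0384)^6
Growth factor: (1.0384)^6 = 1.253684
FV = $20,250.00 * 1.253684 = $25,387.10

$25,387.10


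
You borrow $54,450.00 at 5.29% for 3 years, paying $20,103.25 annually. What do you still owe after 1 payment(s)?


Formula: Balance = PV*(1+r)^k - PMT*((1+r)^k - 1)/r
Growth: (1 + 0.0529)^1 = 1.0529
Accumulated factor: ((1+r)^k - 1)/r = 1.0
Balance = $54,450.00 * 1.0529 - $20,103.25 * 1.0
Balance = $37,227.16

$37,227.16


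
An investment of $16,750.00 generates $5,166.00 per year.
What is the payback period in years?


Formula: Payback = investment / annual cash flow
Substituting: Payback = $16,750.00 / $5,166.00
Payback = 3.2424 years

3.2424 years


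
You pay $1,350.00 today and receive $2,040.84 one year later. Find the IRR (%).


Formula: IRR = C1/C0 - 1
Substituting: IRR = $2,040.84 / $1,350.00 - 1
Ratio: 1.511733 - 1 = 0.511733
IRR = 51.1733%

51.1733%


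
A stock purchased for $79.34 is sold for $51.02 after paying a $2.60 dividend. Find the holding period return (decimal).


Formula: HPR = (P1 - P0 + D) / P0
Gain: $51.02 - $79.34 + $2.60 = -$25.72
HPR = -$25.72 / $79.34 = -0.3242

-0.3242


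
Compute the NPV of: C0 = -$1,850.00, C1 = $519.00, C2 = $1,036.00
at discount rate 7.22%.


Formula: NPV = C0 + C1/(1+r) + C2/(1+r)^2
Discount C1: $519.00 / (1 + 0.0722) = $484.05
Discount C2: $1,036.00 / (1 + 0.0722)^2 = $901.17
NPV = -$1,850.00 + $484.05 + $901.17 = -$464.78

-$464.78


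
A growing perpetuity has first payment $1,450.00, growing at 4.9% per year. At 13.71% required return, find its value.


Formula: PV = C / (r - g)
Spread: r - g = 0.1371 - 0.049 = 0.0881
Substituting: PV = $1,450.00 / 0.0881
PV = $16,458.57

$16,458.57


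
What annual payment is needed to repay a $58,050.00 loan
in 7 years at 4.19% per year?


Formula: PMT = PV * r / (1 - (1+r)^(-n))
Denominator: 1 - (1 + 0.0419)^(-7) = 0.24973
Numerator: $58,050.00 * 0.0419 = 2432.295
PMT = 2432.295 / 0.24973 = $9,739.71

$9,739.71
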